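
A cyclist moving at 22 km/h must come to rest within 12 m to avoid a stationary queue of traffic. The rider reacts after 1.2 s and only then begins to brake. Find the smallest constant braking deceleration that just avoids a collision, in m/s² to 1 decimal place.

22 km/h ÷ 3.6 = 6.1111 m/s.
Distance covered during reaction = 6.1111 × 1.2 = 7.333 m.
Distance available for braking: 12 − 7.333 = 4.667 m.
v² = 2a·d ⇒ a = v²/(2d) = 6.1111² / (2 × 4.667) = 37.346 / 9.334 = 4.0011 m/s².

Required deceleration ≈ 4.0 m/s²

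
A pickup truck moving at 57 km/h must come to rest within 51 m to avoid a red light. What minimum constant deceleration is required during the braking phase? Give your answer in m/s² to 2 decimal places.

Required deceleration ≈ 2.46 m/s²

57 km/h ÷ 3.6 = 15.8333 m/s.
v² = 2a·d ⇒ a = v²/(2d) = 15.8333² / (2 × 51.000) = 250.693 / 102.000 = 2.4578 m/s².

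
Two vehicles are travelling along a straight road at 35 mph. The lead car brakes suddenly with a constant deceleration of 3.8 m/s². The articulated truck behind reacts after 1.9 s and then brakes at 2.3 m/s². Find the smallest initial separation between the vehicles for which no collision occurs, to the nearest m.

Minimum gap ≈ 51 m

35 mph × 0.44704 = 15.6464 m/s.
Leader travels v²/(2a_L) = 244.810 / 7.600 = 32.212 m before stopping.
Follower covers v·t_r = 15.6464 × 1.9 = 29.728 m while reacting, then v²/(2a_F) = 244.810 / 4.600 = 53.220 m while braking, for a total of 29.728 + 53.220 = 82.948 m.
Since a_F ≤ a_L and the follower starts braking later, the follower is never slower than the leader, so the closest approach is when both have stopped.
Minimum gap = 82.948 − 32.212 = 50.736 m.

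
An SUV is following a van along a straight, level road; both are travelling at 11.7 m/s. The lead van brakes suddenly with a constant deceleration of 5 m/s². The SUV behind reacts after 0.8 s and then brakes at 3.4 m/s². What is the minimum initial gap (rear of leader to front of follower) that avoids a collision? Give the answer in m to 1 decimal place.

Minimum gap ≈ 15.8 m

Leader travels v²/(2a_L) = 136.890 / 10.000 = 13.689 m before stopping.
Follower covers v·t_r = 11.7000 × 0.8 = 9.360 m while reacting, then v²/(2a_F) = 136.890 / 6.800 = 20.131 m while braking, for a total of 9.360 + 20.131 = 29.491 m.
Since a_F ≤ a_L and the follower starts braking later, the follower is never slower than the leader, so the closest approach is when both have stopped.
Minimum gap = 29.491 − 13.689 = 15.802 m.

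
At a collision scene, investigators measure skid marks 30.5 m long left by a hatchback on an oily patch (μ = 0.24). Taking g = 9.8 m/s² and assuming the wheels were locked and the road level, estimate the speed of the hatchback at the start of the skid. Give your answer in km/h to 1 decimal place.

Deceleration a = μg = 0.24 × 9.8 = 2.352 m/s².
v = √(2a·d) = √(2 × 2.352 × 30.5) = √143.472 = 11.9780 m/s.
= 11.9780 × 3.6 = 43.121 km/h.

Initial speed ≈ 43.1 km/h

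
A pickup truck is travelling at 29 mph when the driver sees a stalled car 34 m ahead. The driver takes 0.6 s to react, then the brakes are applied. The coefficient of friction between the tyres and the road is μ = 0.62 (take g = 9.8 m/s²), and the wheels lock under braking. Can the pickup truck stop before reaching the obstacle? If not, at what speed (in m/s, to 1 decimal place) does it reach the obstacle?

29 mph × 0.44704 = 12.9642 m/s.
a = μg = 0.62 × 9.8 = 6.076 m/s².
Reaction distance = 12.9642 × 0.6 = 7.779 m.
Braking distance = v²/(2a) = 168.070 / 12.152 = 13.831 m.
Total stopping distance = 7.779 + 13.831 = 21.610 m, vs 34 m available — it stops with 34 − 21.610 = 12.390 m to spare.

Yes — it stops about 12.4 m short of the obstacle, so it never reaches it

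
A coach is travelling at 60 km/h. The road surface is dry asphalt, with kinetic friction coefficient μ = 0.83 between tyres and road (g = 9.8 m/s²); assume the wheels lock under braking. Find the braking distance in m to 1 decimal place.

60 km/h ÷ 3.6 = 16.6667 m/s.
a = μg = 0.83 × 9.8 = 8.134 m/s².
Braking distance = v²/(2a) = 16.6667² / (2 × 8.134) = 277.779 / 16.268 = 17.075 m.

Braking distance ≈ 17.1 m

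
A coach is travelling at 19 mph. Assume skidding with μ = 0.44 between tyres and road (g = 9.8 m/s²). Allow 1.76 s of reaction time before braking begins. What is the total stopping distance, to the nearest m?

19 mph × 0.44704 = 8.4938 m/s.
a = μg = 0.44 × 9.8 = 4.312 m/s².
Reaction distance = v·t_r = 8.4938 × 1.76 = 14.949 m.
Braking distance = v²/(2a) = 8.4938² / (2 × 4.312) = 72.145 / 8.624 = 8.366 m.
Total = 14.949 + 8.366 = 23.315 m.

Total stopping distance ≈ 23 m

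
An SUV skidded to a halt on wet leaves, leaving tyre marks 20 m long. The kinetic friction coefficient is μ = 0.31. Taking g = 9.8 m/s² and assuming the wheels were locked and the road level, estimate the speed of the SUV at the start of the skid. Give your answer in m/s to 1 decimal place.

Initial speed ≈ 11.0 m/s

Deceleration a = μg = 0.31 × 9.8 = 3.038 m/s².
v = √(2a·d) = √(2 × 3.038 × 20) = √121.520 = 11.0236 m/s.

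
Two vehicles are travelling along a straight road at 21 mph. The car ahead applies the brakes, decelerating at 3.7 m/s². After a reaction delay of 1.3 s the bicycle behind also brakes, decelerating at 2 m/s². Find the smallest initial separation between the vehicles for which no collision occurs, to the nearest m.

Minimum gap ≈ 22 m

21 mph × 0.44704 = 9.3878 m/s.
Leader travels v²/(2a_L) = 88.131 / 7.400 = 11.910 m before stopping.
Follower covers v·t_r = 9.3878 × 1.3 = 12.204 m while reacting, then v²/(2a_F) = 88.131 / 4.000 = 22.033 m while braking, for a total of 12.204 + 22.033 = 34.237 m.
Since a_F ≤ a_L and the follower starts braking later, the follower is never slower than the leader, so the closest approach is when both have stopped.
Minimum gap = 34.237 − 11.910 = 22.327 m.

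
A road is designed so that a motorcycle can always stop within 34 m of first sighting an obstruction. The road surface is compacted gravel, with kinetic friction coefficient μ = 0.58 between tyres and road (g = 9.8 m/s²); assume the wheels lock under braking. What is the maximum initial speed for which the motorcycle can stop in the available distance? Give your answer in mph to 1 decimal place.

a = μg = 0.58 × 9.8 = 5.684 m/s².
v²/(2a) = d ⇒ v = √(2 × 5.684 × 34) = √386.51 = 19.6599 m/s.
19.6599 m/s ÷ 0.44704 = 43.978 mph.

Maximum speed ≈ 44.0 mph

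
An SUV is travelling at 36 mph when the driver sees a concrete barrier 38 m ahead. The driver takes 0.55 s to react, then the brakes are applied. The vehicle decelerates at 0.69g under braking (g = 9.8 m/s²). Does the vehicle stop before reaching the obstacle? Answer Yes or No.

36 mph × 0.44704 = 16.0934 m/s.
a = 0.69 × 9.8 = 6.762 m/s².
Reaction distance = 16.0934 × 0.55 = 8.851 m.
Braking distance = v²/(2a) = 258.998 / 13.524 = 19.151 m.
Total stopping distance = 8.851 + 19.151 = 28.002 m, vs 38 m available — it stops with 38 − 28.002 = 9.998 m to spare.

Yes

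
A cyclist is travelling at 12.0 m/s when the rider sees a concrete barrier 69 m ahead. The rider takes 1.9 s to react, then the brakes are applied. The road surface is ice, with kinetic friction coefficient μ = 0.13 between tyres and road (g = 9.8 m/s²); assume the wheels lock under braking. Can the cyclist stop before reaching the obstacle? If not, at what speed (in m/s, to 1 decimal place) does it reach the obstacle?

No — it strikes the obstacle at 5.1 m/s

a = μg = 0.13 × 9.8 = 1.274 m/s².
Reaction distance = 12.0000 × 1.9 = 22.800 m.
Braking distance needed to stop: v²/(2a) = 144.000 / 2.548 = 56.515 m, so total needed = 22.800 + 56.515 = 79.315 m > 69 m — it cannot stop.
Distance remaining when braking begins: 69 − 22.800 = 46.200 m.
v² = v₀² − 2a·d = 144.000 − 2 × 1.274 × 46.200 = 26.282 m²/s².
v = √26.282 = 5.127 m/s.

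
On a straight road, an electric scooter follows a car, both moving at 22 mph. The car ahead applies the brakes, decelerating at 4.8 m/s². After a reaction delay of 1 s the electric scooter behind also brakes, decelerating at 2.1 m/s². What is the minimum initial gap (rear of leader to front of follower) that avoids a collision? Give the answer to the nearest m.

Minimum gap ≈ 23 m

22 mph × 0.44704 = 9.8349 m/s.
Leader travels v²/(2a_L) = 96.725 / 9.600 = 10.076 m before stopping.
Follower covers v·t_r = 9.8349 × 1 = 9.835 m while reacting, then v²/(2a_F) = 96.725 / 4.200 = 23.030 m while braking, for a total of 9.835 + 23.030 = 32.865 m.
Since a_F ≤ a_L and the follower starts braking later, the follower is never slower than the leader, so the closest approach is when both have stopped.
Minimum gap = 32.865 − 10.076 = 22.789 m.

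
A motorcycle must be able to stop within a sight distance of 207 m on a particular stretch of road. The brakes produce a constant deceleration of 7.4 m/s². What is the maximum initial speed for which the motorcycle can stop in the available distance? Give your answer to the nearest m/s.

v²/(2a) = d ⇒ v = √(2 × 7.400 × 207) = √3063.60 = 55.3498 m/s.

Maximum speed ≈ 55 m/s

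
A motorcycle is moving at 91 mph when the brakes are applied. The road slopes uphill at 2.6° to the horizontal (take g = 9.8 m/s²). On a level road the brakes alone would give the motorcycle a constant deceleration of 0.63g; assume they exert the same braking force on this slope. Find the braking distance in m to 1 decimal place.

Braking distance ≈ 125.0 m

91 mph × 0.44704 = 40.6806 m/s.
a = 0.63 × 9.8 = 6.174 m/s².
Gravity along the uphill slope adds to the braking deceleration: a_eff = 6.174 + 9.8·sin 2.6° = 6.174 + 0.445 = 6.619 m/s².
Braking distance = v²/(2a) = 40.6806² / (2 × 6.619) = 1654.911 / 13.238 = 125.012 m.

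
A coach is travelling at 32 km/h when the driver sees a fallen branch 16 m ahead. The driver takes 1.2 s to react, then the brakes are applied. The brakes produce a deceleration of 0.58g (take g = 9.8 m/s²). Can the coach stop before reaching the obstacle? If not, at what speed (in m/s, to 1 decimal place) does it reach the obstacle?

No — it strikes the obstacle at 4.3 m/s

32 km/h ÷ 3.6 = 8.8889 m/s.
a = 0.58 × 9.8 = 5.684 m/s².
Reaction distance = 8.8889 × 1.2 = 10.667 m.
Braking distance needed to stop: v²/(2a) = 79.013 / 11.368 = 6.950 m, so total needed = 10.667 + 6.950 = 17.617 m > 16 m — it cannot stop.
Distance remaining when braking begins: 16 − 10.667 = 5.333 m.
v² = v₀² − 2a·d = 79.013 − 2 × 5.684 × 5.333 = 18.387 m²/s².
v = √18.387 = 4.288 m/s.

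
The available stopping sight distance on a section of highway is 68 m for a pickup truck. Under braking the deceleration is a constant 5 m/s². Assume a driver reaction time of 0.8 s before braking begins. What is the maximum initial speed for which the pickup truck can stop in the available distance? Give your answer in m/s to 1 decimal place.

Maximum speed ≈ 22.4 m/s

Stopping distance: v·t_r + v²/(2a) = 68 with t_r = 0.8 s and a = 5.000 m/s².
So v² + 8.000 v − 680.00 = 0.
Positive root: v = −a·t_r + √((a·t_r)² + 2a·d) = −4.000 + √(16.000 + 680.00) = 22.3818 m/s.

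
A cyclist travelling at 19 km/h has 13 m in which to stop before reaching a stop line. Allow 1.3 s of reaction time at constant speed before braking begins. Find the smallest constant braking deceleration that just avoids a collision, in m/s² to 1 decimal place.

19 km/h ÷ 3.6 = 5.2778 m/s.
Distance covered during reaction = 5.2778 × 1.3 = 6.861 m.
Distance available for braking: 13 − 6.861 = 6.139 m.
v² = 2a·d ⇒ a = v²/(2d) = 5.2778² / (2 × 6.139) = 27.855 / 12.278 = 2.2687 m/s².

Required deceleration ≈ 2.3 m/s²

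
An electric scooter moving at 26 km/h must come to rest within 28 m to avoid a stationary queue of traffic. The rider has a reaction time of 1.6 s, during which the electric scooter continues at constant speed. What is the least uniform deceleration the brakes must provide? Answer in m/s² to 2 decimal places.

26 km/h ÷ 3.6 = 7.2222 m/s.
Distance covered during reaction = 7.2222 × 1.6 = 11.556 m.
Distance available for braking: 28 − 11.556 = 16.444 m.
v² = 2a·d ⇒ a = v²/(2d) = 7.2222² / (2 × 16.444) = 52.160 / 32.888 = 1.5860 m/s².

Required deceleration ≈ 1.59 m/s²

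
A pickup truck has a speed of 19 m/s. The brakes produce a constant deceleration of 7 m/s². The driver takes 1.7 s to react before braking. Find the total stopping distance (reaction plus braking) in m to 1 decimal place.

Reaction distance = v·t_r = 19.0000 × 1.7 = 32.300 m.
Braking distance = v²/(2a) = 19.0000² / (2 × 7.000) = 361.000 / 14.000 = 25.786 m.
Total = 32.300 + 25.786 = 58.086 m.

Total stopping distance ≈ 58.1 m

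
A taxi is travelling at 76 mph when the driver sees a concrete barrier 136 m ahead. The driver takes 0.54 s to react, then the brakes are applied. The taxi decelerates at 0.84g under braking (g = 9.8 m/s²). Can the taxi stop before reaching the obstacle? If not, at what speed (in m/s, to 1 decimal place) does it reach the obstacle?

Yes — it stops about 47.5 m short of the obstacle, so it never reaches it

76 mph × 0.44704 = 33.9750 m/s.
a = 0.84 × 9.8 = 8.232 m/s².
Reaction distance = 33.9750 × 0.54 = 18.347 m.
Braking distance = v²/(2a) = 1154.301 / 16.464 = 70.111 m.
Total stopping distance = 18.347 + 70.111 = 88.458 m, vs 136 m available — it stops with 136 − 88.458 = 47.542 m to spare.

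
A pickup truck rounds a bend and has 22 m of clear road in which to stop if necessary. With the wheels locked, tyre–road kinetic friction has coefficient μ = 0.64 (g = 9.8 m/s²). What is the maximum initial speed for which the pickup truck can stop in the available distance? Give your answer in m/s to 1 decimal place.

a = μg = 0.64 × 9.8 = 6.272 m/s².
v²/(2a) = d ⇒ v = √(2 × 6.272 × 22) = √275.97 = 16.6123 m/s.

Maximum speed ≈ 16.6 m/s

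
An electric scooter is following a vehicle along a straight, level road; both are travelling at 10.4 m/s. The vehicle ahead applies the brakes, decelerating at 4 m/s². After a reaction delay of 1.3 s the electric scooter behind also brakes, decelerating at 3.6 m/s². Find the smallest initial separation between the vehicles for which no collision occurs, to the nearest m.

Minimum gap ≈ 15 m

Leader travels v²/(2a_L) = 108.160 / 8.000 = 13.520 m before stopping.
Follower covers v·t_r = 10.4000 × 1.3 = 13.520 m while reacting, then v²/(2a_F) = 108.160 / 7.200 = 15.022 m while braking, for a total of 13.520 + 15.022 = 28.542 m.
Since a_F ≤ a_L and the follower starts braking later, the follower is never slower than the leader, so the closest approach is when both have stopped.
Minimum gap = 28.542 − 13.520 = 15.022 m.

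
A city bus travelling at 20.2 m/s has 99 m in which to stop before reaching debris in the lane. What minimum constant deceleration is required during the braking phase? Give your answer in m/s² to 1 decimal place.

Required deceleration ≈ 2.1 m/s²

v² = 2a·d ⇒ a = v²/(2d) = 20.2000² / (2 × 99.000) = 408.040 / 198.000 = 2.0608 m/s².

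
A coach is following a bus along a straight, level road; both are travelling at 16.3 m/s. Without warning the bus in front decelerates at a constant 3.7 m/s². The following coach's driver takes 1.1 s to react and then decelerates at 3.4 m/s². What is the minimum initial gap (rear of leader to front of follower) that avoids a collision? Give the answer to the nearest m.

Leader travels v²/(2a_L) = 265.690 / 7.400 = 35.904 m before stopping.
Follower covers v·t_r = 16.3000 × 1.1 = 17.930 m while reacting, then v²/(2a_F) = 265.690 / 6.800 = 39.072 m while braking, for a total of 17.930 + 39.072 = 57.002 m.
Since a_F ≤ a_L and the follower starts braking later, the follower is never slower than the leader, so the closest approach is when both have stopped.
Minimum gap = 57.002 − 35.904 = 21.098 m.

Minimum gap ≈ 21 m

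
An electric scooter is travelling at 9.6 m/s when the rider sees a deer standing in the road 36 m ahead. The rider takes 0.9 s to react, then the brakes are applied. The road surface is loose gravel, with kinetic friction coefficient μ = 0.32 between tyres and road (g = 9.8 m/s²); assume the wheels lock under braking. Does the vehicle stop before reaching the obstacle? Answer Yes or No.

a = μg = 0.32 × 9.8 = 3.136 m/s².
Reaction distance = 9.6000 × 0.9 = 8.640 m.
Braking distance = v²/(2a) = 92.160 / 6.272 = 14.694 m.
Total stopping distance = 8.640 + 14.694 = 23.334 m, vs 36 m available — it stops with 36 − 23.334 = 12.666 m to spare.

Yes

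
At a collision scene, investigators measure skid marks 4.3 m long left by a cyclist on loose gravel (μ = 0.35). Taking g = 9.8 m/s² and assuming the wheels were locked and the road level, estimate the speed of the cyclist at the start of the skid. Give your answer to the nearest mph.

Initial speed ≈ 12 mph

Deceleration a = μg = 0.35 × 9.8 = 3.430 m/s².
v = √(2a·d) = √(2 × 3.430 × 4.3) = √29.498 = 5.4312 m/s.
= 5.4312 ÷ 0.44704 = 12.149 mph.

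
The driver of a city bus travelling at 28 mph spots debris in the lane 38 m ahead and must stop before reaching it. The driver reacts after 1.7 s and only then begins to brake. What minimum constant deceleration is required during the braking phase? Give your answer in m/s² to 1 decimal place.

Required deceleration ≈ 4.7 m/s²

28 mph × 0.44704 = 12.5171 m/s.
Distance covered during reaction = 12.5171 × 1.7 = 21.279 m.
Distance available for braking: 38 − 21.279 = 16.721 m.
v² = 2a·d ⇒ a = v²/(2d) = 12.5171² / (2 × 16.721) = 156.678 / 33.442 = 4.6851 m/s².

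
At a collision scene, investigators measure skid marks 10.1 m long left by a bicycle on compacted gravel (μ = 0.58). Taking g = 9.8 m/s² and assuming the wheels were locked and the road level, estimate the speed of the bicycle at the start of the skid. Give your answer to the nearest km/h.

Initial speed ≈ 39 km/h

Deceleration a = μg = 0.58 × 9.8 = 5.684 m/s².
v = √(2a·d) = √(2 × 5.684 × 10.1) = √114.817 = 10.7153 m/s.
= 10.7153 × 3.6 = 38.575 km/h.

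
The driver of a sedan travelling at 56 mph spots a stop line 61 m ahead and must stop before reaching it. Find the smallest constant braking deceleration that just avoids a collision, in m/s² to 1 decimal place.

56 mph × 0.44704 = 25.0342 m/s.
v² = 2a·d ⇒ a = v²/(2d) = 25.0342² / (2 × 61.000) = 626.711 / 122.000 = 5.1370 m/s².

Required deceleration ≈ 5.1 m/s²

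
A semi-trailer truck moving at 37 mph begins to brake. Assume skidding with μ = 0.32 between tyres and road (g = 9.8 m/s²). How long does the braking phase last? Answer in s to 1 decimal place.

37 mph × 0.44704 = 16.5405 m/s.
a = μg = 0.32 × 9.8 = 3.136 m/s².
Braking time = v/a = 16.5405 / 3.136 = 5.274 s.

Braking time ≈ 5.3 s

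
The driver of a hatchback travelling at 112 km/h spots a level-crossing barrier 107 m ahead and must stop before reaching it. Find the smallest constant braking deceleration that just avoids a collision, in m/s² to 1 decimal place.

Required deceleration ≈ 4.5 m/s²

112 km/h ÷ 3.6 = 31.1111 m/s.
v² = 2a·d ⇒ a = v²/(2d) = 31.1111² / (2 × 107.000) = 967.901 / 214.000 = 4.5229 m/s².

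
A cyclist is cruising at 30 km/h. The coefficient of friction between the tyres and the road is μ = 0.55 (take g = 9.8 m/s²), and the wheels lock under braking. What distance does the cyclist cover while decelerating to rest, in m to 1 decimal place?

Braking distance ≈ 6.4 m

30 km/h ÷ 3.6 = 8.3333 m/s.
a = μg = 0.55 × 9.8 = 5.390 m/s².
Braking distance = v²/(2a) = 8.3333² / (2 × 5.390) = 69.444 / 10.780 = 6.442 m.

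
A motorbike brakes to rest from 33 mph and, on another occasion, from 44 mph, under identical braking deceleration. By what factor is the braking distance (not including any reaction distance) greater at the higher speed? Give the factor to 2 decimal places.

Factor ≈ 1.78

Braking distance d = v²/(2a), so with a fixed, d ∝ v².
Factor = (44/33)² = 1.3333² = 1.7777.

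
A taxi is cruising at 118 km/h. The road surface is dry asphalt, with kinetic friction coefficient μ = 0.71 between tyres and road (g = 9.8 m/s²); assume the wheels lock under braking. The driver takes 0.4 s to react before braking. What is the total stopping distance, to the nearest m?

Total stopping distance ≈ 90 m

118 km/h ÷ 3.6 = 32.7778 m/s.
a = μg = 0.71 × 9.8 = 6.958 m/s².
Reaction distance = v·t_r = 32.7778 × 0.4 = 13.111 m.
Braking distance = v²/(2a) = 32.7778² / (2 × 6.958) = 1074.384 / 13.916 = 77.205 m.
Total = 13.111 + 77.205 = 90.316 m.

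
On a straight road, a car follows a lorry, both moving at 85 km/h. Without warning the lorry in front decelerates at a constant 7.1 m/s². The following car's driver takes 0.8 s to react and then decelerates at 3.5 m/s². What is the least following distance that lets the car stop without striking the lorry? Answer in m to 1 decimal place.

Minimum gap ≈ 59.3 m

85 km/h ÷ 3.6 = 23.6111 m/s.
Leader travels v²/(2a_L) = 557.484 / 14.200 = 39.259 m before stopping.
Follower covers v·t_r = 23.6111 × 0.8 = 18.889 m while reacting, then v²/(2a_F) = 557.484 / 7.000 = 79.641 m while braking, for a total of 18.889 + 79.641 = 98.530 m.
Since a_F ≤ a_L and the follower starts braking later, the follower is never slower than the leader, so the closest approach is when both have stopped.
Minimum gap = 98.530 − 39.259 = 59.271 m.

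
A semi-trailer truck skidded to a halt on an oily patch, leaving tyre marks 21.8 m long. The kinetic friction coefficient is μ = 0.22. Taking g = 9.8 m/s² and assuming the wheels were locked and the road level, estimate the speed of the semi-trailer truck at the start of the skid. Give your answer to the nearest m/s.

Initial speed ≈ 10 m/s

Deceleration a = μg = 0.22 × 9.8 = 2.156 m/s².
v = √(2a·d) = √(2 × 2.156 × 21.8) = √94.002 = 9.6955 m/s.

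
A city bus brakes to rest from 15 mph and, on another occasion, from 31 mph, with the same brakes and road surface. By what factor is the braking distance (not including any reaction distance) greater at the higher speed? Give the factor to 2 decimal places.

Factor ≈ 4.27

Braking distance d = v²/(2a), so with a fixed, d ∝ v².
Factor = (31/15)² = 2.0667² = 4.2712.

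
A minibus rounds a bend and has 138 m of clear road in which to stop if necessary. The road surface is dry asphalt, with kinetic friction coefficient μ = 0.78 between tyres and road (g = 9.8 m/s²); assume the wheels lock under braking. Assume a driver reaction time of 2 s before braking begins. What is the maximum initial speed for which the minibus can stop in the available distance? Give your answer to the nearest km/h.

Maximum speed ≈ 119 km/h

a = μg = 0.78 × 9.8 = 7.644 m/s².
Stopping distance: v·t_r + v²/(2a) = 138 with t_r = 2 s and a = 7.644 m/s².
So v² + 30.576 v − 2109.74 = 0.
Positive root: v = −a·t_r + √((a·t_r)² + 2a·d) = −15.288 + √(233.723 + 2109.74) = 33.1213 m/s.
33.1213 m/s × 3.6 = 119.237 km/h.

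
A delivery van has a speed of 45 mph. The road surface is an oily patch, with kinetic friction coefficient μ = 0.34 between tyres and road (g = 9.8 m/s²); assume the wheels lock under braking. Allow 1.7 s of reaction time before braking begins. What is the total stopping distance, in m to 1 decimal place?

Total stopping distance ≈ 94.9 m

45 mph × 0.44704 = 20.1168 m/s.
a = μg = 0.34 × 9.8 = 3.332 m/s².
Reaction distance = v·t_r = 20.1168 × 1.7 = 34.199 m.
Braking distance = v²/(2a) = 20.1168² / (2 × 3.332) = 404.686 / 6.664 = 60.727 m.
Total = 34.199 + 60.727 = 94.926 m.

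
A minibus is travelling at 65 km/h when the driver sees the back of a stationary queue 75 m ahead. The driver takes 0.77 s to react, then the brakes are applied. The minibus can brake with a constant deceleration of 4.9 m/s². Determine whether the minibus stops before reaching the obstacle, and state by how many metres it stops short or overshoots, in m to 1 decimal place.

65 km/h ÷ 3.6 = 18.0556 m/s.
Reaction distance = 18.0556 × 0.77 = 13.903 m.
Braking distance = v²/(2a) = 326.005 / 9.800 = 33.266 m.
Total stopping distance = 13.903 + 33.266 = 47.169 m, vs 75 m available — it stops with 75 − 47.169 = 27.831 m to spare.

Yes — it stops 27.8 m short of the obstacle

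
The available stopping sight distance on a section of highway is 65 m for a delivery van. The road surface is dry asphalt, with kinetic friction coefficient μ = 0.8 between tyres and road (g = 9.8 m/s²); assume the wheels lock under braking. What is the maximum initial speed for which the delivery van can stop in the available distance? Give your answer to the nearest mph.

Maximum speed ≈ 71 mph

a = μg = 0.8 × 9.8 = 7.840 m/s².
v²/(2a) = d ⇒ v = √(2 × 7.840 × 65) = √1019.20 = 31.9249 m/s.
31.9249 m/s ÷ 0.44704 = 71.414 mph.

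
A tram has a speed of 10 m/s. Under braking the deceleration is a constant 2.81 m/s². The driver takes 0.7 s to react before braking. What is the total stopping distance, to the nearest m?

Reaction distance = v·t_r = 10.0000 × 0.7 = 7.000 m.
Braking distance = v²/(2a) = 10.0000² / (2 × 2.810) = 100.000 / 5.620 = 17.794 m.
Total = 7.000 + 17.794 = 24.794 m.

Total stopping distance ≈ 25 m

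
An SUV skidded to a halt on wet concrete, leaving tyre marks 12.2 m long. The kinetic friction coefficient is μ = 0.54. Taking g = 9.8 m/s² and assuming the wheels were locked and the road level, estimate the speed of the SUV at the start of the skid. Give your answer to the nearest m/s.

Initial speed ≈ 11 m/s

Deceleration a = μg = 0.54 × 9.8 = 5.292 m/s².
v = √(2a·d) = √(2 × 5.292 × 12.2) = √129.125 = 11.3633 m/s.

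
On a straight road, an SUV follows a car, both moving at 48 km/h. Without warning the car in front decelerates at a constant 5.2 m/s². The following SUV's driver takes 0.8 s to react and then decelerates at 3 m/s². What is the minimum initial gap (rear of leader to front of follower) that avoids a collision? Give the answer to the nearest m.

Minimum gap ≈ 23 m

48 km/h ÷ 3.6 = 13.3333 m/s.
Leader travels v²/(2a_L) = 177.777 / 10.400 = 17.094 m before stopping.
Follower covers v·t_r = 13.3333 × 0.8 = 10.667 m while reacting, then v²/(2a_F) = 177.777 / 6.000 = 29.629 m while braking, for a total of 10.667 + 29.629 = 40.296 m.
Since a_F ≤ a_L and the follower starts braking later, the follower is never slower than the leader, so the closest approach is when both have stopped.
Minimum gap = 40.296 − 17.094 = 23.202 m.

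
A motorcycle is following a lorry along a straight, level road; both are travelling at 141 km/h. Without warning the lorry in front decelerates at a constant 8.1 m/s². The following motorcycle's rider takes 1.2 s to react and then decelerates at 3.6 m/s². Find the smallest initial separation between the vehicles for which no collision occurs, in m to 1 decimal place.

Minimum gap ≈ 165.4 m

141 km/h ÷ 3.6 = 39.1667 m/s.
Leader travels v²/(2a_L) = 1534.030 / 16.200 = 94.693 m before stopping.
Follower covers v·t_r = 39.1667 × 1.2 = 47.000 m while reacting, then v²/(2a_F) = 1534.030 / 7.200 = 213.060 m while braking, for a total of 47.000 + 213.060 = 260.060 m.
Since a_F ≤ a_L and the follower starts braking later, the follower is never slower than the leader, so the closest approach is when both have stopped.
Minimum gap = 260.060 − 94.693 = 165.367 m.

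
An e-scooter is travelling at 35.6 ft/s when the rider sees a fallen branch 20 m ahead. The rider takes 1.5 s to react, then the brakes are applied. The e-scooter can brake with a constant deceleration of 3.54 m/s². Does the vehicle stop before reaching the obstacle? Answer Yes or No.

35.6 ft/s × 0.3048 = 10.8509 m/s.
Reaction distance = 10.8509 × 1.5 = 16.276 m.
Braking distance = v²/(2a) = 117.742 / 7.080 = 16.630 m.
Total stopping distance = 16.276 + 16.630 = 32.906 m, vs 20 m available — it cannot stop in time and overshoots by 32.906 − 20 = 12.906 m.

No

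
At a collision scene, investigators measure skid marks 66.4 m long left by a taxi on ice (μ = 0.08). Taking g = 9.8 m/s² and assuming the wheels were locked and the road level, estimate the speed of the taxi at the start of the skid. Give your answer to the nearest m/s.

Initial speed ≈ 10 m/s

Deceleration a = μg = 0.08 × 9.8 = 0.784 m/s².
v = √(2a·d) = √(2 × 0.784 × 66.4) = √104.115 = 10.2037 m/s.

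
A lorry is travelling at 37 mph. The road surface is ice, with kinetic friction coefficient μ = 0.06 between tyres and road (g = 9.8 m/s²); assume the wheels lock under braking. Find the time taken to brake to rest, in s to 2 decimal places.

Braking time ≈ 28.13 s

37 mph × 0.44704 = 16.5405 m/s.
a = μg = 0.06 × 9.8 = 0.588 m/s².
Braking time = v/a = 16.5405 / 0.588 = 28.130 s.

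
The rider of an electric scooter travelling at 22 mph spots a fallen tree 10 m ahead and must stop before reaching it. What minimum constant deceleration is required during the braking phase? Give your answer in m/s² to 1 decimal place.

22 mph × 0.44704 = 9.8349 m/s.
v² = 2a·d ⇒ a = v²/(2d) = 9.8349² / (2 × 10.000) = 96.725 / 20.000 = 4.8362 m/s².

Required deceleration ≈ 4.8 m/s²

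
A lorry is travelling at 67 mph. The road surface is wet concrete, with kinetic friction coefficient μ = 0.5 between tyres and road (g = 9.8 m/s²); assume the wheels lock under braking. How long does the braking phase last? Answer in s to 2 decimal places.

67 mph × 0.44704 = 29.9517 m/s.
a = μg = 0.5 × 9.8 = 4.900 m/s².
Braking time = v/a = 29.9517 / 4.900 = 6.113 s.

Braking time ≈ 6.11 s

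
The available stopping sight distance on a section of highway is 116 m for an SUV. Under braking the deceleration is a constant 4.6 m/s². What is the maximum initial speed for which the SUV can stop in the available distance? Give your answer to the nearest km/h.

Maximum speed ≈ 118 km/h

v²/(2a) = d ⇒ v = √(2 × 4.600 × 116) = √1067.20 = 32.6680 m/s.
32.6680 m/s × 3.6 = 117.605 km/h.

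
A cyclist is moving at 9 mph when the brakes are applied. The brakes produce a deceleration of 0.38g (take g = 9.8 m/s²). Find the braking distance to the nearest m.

Braking distance ≈ 2 m

9 mph × 0.44704 = 4.0234 m/s.
a = 0.38 × 9.8 = 3.724 m/s².
Braking distance = v²/(2a) = 4.0234² / (2 × 3.724) = 16.188 / 7.448 = 2.173 m.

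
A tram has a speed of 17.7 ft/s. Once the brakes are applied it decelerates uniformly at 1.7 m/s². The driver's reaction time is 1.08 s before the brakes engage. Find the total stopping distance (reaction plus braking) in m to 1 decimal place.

17.7 ft/s × 0.3048 = 5.3950 m/s.
Reaction distance = v·t_r = 5.3950 × 1.08 = 5.827 m.
Braking distance = v²/(2a) = 5.3950² / (2 × 1.700) = 29.106 / 3.400 = 8.561 m.
Total = 5.827 + 8.561 = 14.388 m.

Total stopping distance ≈ 14.4 m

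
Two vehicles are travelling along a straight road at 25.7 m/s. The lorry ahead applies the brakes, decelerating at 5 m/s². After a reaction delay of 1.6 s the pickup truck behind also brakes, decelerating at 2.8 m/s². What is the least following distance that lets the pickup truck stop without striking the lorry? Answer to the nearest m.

Leader travels v²/(2a_L) = 660.490 / 10.000 = 66.049 m before stopping.
Follower covers v·t_r = 25.7000 × 1.6 = 41.120 m while reacting, then v²/(2a_F) = 660.490 / 5.600 = 117.945 m while braking, for a total of 41.120 + 117.945 = 159.065 m.
Since a_F ≤ a_L and the follower starts braking later, the follower is never slower than the leader, so the closest approach is when both have stopped.
Minimum gap = 159.065 − 66.049 = 93.016 m.

Minimum gap ≈ 93 m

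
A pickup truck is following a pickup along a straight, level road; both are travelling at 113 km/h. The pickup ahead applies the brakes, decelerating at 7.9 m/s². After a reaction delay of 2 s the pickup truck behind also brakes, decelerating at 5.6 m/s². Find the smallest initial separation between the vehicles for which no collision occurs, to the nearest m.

Minimum gap ≈ 88 m

113 km/h ÷ 3.6 = 31.3889 m/s.
Leader travels v²/(2a_L) = 985.263 / 15.800 = 62.358 m before stopping.
Follower covers v·t_r = 31.3889 × 2 = 62.778 m while reacting, then v²/(2a_F) = 985.263 / 11.200 = 87.970 m while braking, for a total of 62.778 + 87.970 = 150.748 m.
Since a_F ≤ a_L and the follower starts braking later, the follower is never slower than the leader, so the closest approach is when both have stopped.
Minimum gap = 150.748 − 62.358 = 88.390 m.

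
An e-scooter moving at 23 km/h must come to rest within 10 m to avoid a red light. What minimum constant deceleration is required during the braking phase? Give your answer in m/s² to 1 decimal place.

23 km/h ÷ 3.6 = 6.3889 m/s.
v² = 2a·d ⇒ a = v²/(2d) = 6.3889² / (2 × 10.000) = 40.818 / 20.000 = 2.0409 m/s².

Required deceleration ≈ 2.0 m/s²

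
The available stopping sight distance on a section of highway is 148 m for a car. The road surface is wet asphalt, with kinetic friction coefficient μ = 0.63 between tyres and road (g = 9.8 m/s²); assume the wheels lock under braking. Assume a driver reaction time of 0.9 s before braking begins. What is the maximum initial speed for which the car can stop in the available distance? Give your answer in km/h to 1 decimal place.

a = μg = 0.63 × 9.8 = 6.174 m/s².
Stopping distance: v·t_r + v²/(2a) = 148 with t_r = 0.9 s and a = 6.174 m/s².
So v² + 11.113 v − 1827.50 = 0.
Positive root: v = −a·t_r + √((a·t_r)² + 2a·d) = −5.557 + √(30.880 + 1827.50) = 37.5519 m/s.
37.5519 m/s × 3.6 = 135.187 km/h.

Maximum speed ≈ 135.2 km/h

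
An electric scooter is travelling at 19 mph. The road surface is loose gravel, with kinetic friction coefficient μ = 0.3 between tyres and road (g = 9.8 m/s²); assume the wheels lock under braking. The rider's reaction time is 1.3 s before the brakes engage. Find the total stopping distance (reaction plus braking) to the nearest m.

Total stopping distance ≈ 23 m

19 mph × 0.44704 = 8.4938 m/s.
a = μg = 0.3 × 9.8 = 2.940 m/s².
Reaction distance = v·t_r = 8.4938 × 1.3 = 11.042 m.
Braking distance = v²/(2a) = 8.4938² / (2 × 2.940) = 72.145 / 5.880 = 12.270 m.
Total = 11.042 + 12.270 = 23.312 m.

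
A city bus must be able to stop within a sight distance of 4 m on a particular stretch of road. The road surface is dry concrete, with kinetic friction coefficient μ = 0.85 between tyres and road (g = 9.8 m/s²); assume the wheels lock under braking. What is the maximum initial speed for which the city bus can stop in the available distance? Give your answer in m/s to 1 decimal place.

a = μg = 0.85 × 9.8 = 8.330 m/s².
v²/(2a) = d ⇒ v = √(2 × 8.330 × 4) = √66.64 = 8.1633 m/s.

Maximum speed ≈ 8.2 m/s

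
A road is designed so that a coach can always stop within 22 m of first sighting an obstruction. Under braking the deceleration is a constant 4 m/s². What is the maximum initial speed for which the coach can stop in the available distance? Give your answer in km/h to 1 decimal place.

Maximum speed ≈ 47.8 km/h

v²/(2a) = d ⇒ v = √(2 × 4.000 × 22) = √176.00 = 13.2665 m/s.
13.2665 m/s × 3.6 = 47.759 km/h.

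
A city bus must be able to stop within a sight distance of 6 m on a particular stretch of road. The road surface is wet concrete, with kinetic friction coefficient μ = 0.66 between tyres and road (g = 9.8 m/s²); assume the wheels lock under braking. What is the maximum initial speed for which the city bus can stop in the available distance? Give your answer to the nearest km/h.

a = μg = 0.66 × 9.8 = 6.468 m/s².
v²/(2a) = d ⇒ v = √(2 × 6.468 × 6) = √77.62 = 8.8102 m/s.
8.8102 m/s × 3.6 = 31.717 km/h.

Maximum speed ≈ 32 km/h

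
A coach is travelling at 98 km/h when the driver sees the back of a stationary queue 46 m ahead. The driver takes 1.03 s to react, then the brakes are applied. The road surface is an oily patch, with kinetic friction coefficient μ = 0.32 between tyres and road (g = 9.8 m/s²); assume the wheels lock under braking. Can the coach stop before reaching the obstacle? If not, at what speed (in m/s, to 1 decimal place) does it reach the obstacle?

98 km/h ÷ 3.6 = 27.2222 m/s.
a = μg = 0.32 × 9.8 = 3.136 m/s².
Reaction distance = 27.2222 × 1.03 = 28.039 m.
Braking distance needed to stop: v²/(2a) = 741.048 / 6.272 = 118.152 m, so total needed = 28.039 + 118.152 = 146.191 m > 46 m — it cannot stop.
Distance remaining when braking begins: 46 − 28.039 = 17.961 m.
v² = v₀² − 2a·d = 741.048 − 2 × 3.136 × 17.961 = 628.397 m²/s².
v = √628.397 = 25.068 m/s.

No — it strikes the obstacle at 25.1 m/s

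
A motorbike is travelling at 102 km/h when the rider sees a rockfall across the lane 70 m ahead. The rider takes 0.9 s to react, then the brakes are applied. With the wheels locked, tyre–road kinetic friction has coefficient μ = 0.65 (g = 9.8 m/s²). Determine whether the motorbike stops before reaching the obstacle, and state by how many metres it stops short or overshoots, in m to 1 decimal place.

No — it overshoots by 18.5 m

102 km/h ÷ 3.6 = 28.3333 m/s.
a = μg = 0.65 × 9.8 = 6.370 m/s².
Reaction distance = 28.3333 × 0.9 = 25.500 m.
Braking distance = v²/(2a) = 802.776 / 12.740 = 63.012 m.
Total stopping distance = 25.500 + 63.012 = 88.512 m, vs 70 m available — it cannot stop in time and overshoots by 88.512 − 70 = 18.512 m.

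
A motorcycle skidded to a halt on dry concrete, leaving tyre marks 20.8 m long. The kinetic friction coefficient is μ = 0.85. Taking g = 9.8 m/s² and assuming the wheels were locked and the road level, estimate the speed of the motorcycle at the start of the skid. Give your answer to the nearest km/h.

Initial speed ≈ 67 km/h

Deceleration a = μg = 0.85 × 9.8 = 8.330 m/s².
v = √(2a·d) = √(2 × 8.330 × 20.8) = √346.528 = 18.6153 m/s.
= 18.6153 × 3.6 = 67.015 km/h.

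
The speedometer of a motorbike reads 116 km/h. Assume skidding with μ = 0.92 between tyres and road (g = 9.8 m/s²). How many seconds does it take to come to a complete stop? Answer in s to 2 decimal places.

Braking time ≈ 3.57 s

116 km/h ÷ 3.6 = 32.2222 m/s.
a = μg = 0.92 × 9.8 = 9.016 m/s².
Braking time = v/a = 32.2222 / 9.016 = 3.574 s.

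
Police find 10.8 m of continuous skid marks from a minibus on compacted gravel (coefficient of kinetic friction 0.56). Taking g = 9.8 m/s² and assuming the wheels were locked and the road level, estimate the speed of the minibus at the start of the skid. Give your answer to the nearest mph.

Initial speed ≈ 24 mph

Deceleration a = μg = 0.56 × 9.8 = 5.488 m/s².
v = √(2a·d) = √(2 × 5.488 × 10.8) = √118.541 = 10.8877 m/s.
= 10.8877 ÷ 0.44704 = 24.355 mph.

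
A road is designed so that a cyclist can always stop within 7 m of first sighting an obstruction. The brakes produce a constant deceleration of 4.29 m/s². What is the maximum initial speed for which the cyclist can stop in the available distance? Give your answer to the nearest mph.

Maximum speed ≈ 17 mph

v²/(2a) = d ⇒ v = √(2 × 4.290 × 7) = √60.06 = 7.7498 m/s.
7.7498 m/s ÷ 0.44704 = 17.336 mph.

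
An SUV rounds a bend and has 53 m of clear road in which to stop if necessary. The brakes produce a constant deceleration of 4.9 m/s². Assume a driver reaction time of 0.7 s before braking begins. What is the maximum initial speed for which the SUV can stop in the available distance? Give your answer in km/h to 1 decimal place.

Stopping distance: v·t_r + v²/(2a) = 53 with t_r = 0.7 s and a = 4.900 m/s².
So v² + 6.860 v − 519.40 = 0.
Positive root: v = −a·t_r + √((a·t_r)² + 2a·d) = −3.430 + √(11.765 + 519.40) = 19.6170 m/s.
19.6170 m/s × 3.6 = 70.621 km/h.

Maximum speed ≈ 70.6 km/h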